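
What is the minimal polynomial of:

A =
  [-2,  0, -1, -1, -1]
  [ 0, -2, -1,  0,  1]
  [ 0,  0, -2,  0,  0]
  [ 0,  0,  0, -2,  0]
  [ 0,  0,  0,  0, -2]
x^2 + 4*x + 4

The characteristic polynomial is χ_A(x) = (x + 2)^5, so the eigenvalues are known. The minimal polynomial is
  m_A(x) = Π_λ (x − λ)^{k_λ}
where k_λ is the size of the *largest* Jordan block for λ (equivalently, the smallest k with (A − λI)^k v = 0 for every generalised eigenvector v of λ).

  λ = -2: largest Jordan block has size 2, contributing (x + 2)^2

So m_A(x) = (x + 2)^2 = x^2 + 4*x + 4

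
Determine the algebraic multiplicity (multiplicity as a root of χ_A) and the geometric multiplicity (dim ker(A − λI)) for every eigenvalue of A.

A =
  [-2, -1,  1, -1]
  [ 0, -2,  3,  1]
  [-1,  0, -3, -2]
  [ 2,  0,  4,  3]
λ = -1: alg = 4, geom = 2

Step 1 — factor the characteristic polynomial to read off the algebraic multiplicities:
  χ_A(x) = (x + 1)^4

Step 2 — compute geometric multiplicities via the rank-nullity identity g(λ) = n − rank(A − λI):
  rank(A − (-1)·I) = 2, so dim ker(A − (-1)·I) = n − 2 = 2

Summary:
  λ = -1: algebraic multiplicity = 4, geometric multiplicity = 2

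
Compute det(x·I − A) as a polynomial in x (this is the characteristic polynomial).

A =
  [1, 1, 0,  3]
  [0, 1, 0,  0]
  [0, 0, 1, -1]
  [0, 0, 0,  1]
x^4 - 4*x^3 + 6*x^2 - 4*x + 1

Expanding det(x·I − A) (e.g. by cofactor expansion or by noting that A is similar to its Jordan form J, which has the same characteristic polynomial as A) gives
  χ_A(x) = x^4 - 4*x^3 + 6*x^2 - 4*x + 1
which factors as (x - 1)^4. The eigenvalues (with algebraic multiplicities) are λ = 1 with multiplicity 4.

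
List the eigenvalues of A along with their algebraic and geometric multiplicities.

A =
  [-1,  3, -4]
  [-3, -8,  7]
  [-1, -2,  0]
λ = -3: alg = 3, geom = 1

Step 1 — factor the characteristic polynomial to read off the algebraic multiplicities:
  χ_A(x) = (x + 3)^3

Step 2 — compute geometric multiplicities via the rank-nullity identity g(λ) = n − rank(A − λI):
  rank(A − (-3)·I) = 2, so dim ker(A − (-3)·I) = n − 2 = 1

Summary:
  λ = -3: algebraic multiplicity = 3, geometric multiplicity = 1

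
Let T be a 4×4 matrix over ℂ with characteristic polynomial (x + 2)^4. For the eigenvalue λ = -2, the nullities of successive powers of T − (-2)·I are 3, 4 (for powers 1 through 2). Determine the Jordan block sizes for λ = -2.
Block sizes for λ = -2: [2, 1, 1]

From the dimensions of kernels of powers, the number of Jordan blocks of size at least j is d_j − d_{j−1} where d_j = dim ker(N^j) (with d_0 = 0). Computing the differences gives [3, 1].
The number of blocks of size exactly k is (#blocks of size ≥ k) − (#blocks of size ≥ k + 1), so the partition is: 2 block(s) of size 1, 1 block(s) of size 2.
In nonincreasing order the block sizes are [2, 1, 1].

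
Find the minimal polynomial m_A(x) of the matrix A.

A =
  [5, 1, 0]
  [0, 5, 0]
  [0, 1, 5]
x^2 - 10*x + 25

The characteristic polynomial is χ_A(x) = (x - 5)^3, so the eigenvalues are known. The minimal polynomial is
  m_A(x) = Π_λ (x − λ)^{k_λ}
where k_λ is the size of the *largest* Jordan block for λ (equivalently, the smallest k with (A − λI)^k v = 0 for every generalised eigenvector v of λ).

  λ = 5: largest Jordan block has size 2, contributing (x − 5)^2

So m_A(x) = (x - 5)^2 = x^2 - 10*x + 25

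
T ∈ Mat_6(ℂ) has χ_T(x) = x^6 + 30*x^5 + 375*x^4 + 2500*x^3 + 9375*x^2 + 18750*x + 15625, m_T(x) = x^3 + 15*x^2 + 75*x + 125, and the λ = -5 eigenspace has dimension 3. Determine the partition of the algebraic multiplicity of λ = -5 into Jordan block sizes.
Block sizes for λ = -5: [3, 2, 1]

Step 1 — from the characteristic polynomial, algebraic multiplicity of λ = -5 is 6. From dim ker(T − (-5)·I) = 3, there are exactly 3 Jordan blocks for λ = -5.
Step 2 — from the minimal polynomial, the factor (x + 5)^3 tells us the largest block for λ = -5 has size 3.
Step 3 — with total size 6, 3 blocks, and largest block 3, the block sizes (in nonincreasing order) are [3, 2, 1].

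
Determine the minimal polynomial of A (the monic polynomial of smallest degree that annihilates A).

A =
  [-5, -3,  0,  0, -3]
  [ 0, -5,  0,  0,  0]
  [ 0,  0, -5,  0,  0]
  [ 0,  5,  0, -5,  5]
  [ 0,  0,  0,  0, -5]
x^2 + 10*x + 25

The characteristic polynomial is χ_A(x) = (x + 5)^5, so the eigenvalues are known. The minimal polynomial is
  m_A(x) = Π_λ (x − λ)^{k_λ}
where k_λ is the size of the *largest* Jordan block for λ (equivalently, the smallest k with (A − λI)^k v = 0 for every generalised eigenvector v of λ).

  λ = -5: largest Jordan block has size 2, contributing (x + 5)^2

So m_A(x) = (x + 5)^2 = x^2 + 10*x + 25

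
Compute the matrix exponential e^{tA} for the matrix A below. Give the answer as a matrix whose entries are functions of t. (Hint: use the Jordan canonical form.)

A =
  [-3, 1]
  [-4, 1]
e^{tA} =
  [-2*t*exp(-t) + exp(-t), t*exp(-t)]
  [-4*t*exp(-t), 2*t*exp(-t) + exp(-t)]

Strategy: write A = P · J · P⁻¹ where J is a Jordan canonical form, so e^{tA} = P · e^{tJ} · P⁻¹, and e^{tJ} can be computed block-by-block.

A has Jordan form
J =
  [-1,  1]
  [ 0, -1]
(up to reordering of blocks).

Per-block formulas:
  For a 2×2 Jordan block J_2(-1): exp(t · J_2(-1)) = e^(-1t)·(I + t·N), where N is the 2×2 nilpotent shift.

After assembling e^{tJ} and conjugating by P, we get:

e^{tA} =
  [-2*t*exp(-t) + exp(-t), t*exp(-t)]
  [-4*t*exp(-t), 2*t*exp(-t) + exp(-t)]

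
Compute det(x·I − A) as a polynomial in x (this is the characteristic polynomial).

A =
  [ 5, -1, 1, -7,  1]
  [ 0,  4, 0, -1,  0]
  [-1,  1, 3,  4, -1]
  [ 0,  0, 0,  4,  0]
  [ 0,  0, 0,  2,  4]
x^5 - 20*x^4 + 160*x^3 - 640*x^2 + 1280*x - 1024

Expanding det(x·I − A) (e.g. by cofactor expansion or by noting that A is similar to its Jordan form J, which has the same characteristic polynomial as A) gives
  χ_A(x) = x^5 - 20*x^4 + 160*x^3 - 640*x^2 + 1280*x - 1024
which factors as (x - 4)^5. The eigenvalues (with algebraic multiplicities) are λ = 4 with multiplicity 5.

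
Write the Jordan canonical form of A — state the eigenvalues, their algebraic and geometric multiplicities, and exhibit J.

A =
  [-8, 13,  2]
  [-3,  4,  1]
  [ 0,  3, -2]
J_3(-2)

The characteristic polynomial is
  det(x·I − A) = x^3 + 6*x^2 + 12*x + 8 = (x + 2)^3

Eigenvalues and multiplicities (the geometric multiplicity of λ is n − rank(A − λI), which equals the number of Jordan blocks for λ):
  λ = -2: algebraic multiplicity = 3, geometric multiplicity = 1

Determining the block sizes for each eigenvalue:
  λ = -2: one block (gm = 1), so the single block has size am = 3 → block sizes [3]

Assembling the blocks gives a Jordan form
J =
  [-2,  1,  0]
  [ 0, -2,  1]
  [ 0,  0, -2]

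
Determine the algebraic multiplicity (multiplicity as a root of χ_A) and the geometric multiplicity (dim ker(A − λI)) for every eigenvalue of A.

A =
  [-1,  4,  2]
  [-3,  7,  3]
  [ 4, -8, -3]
λ = 1: alg = 3, geom = 2

Step 1 — factor the characteristic polynomial to read off the algebraic multiplicities:
  χ_A(x) = (x - 1)^3

Step 2 — compute geometric multiplicities via the rank-nullity identity g(λ) = n − rank(A − λI):
  rank(A − (1)·I) = 1, so dim ker(A − (1)·I) = n − 1 = 2

Summary:
  λ = 1: algebraic multiplicity = 3, geometric multiplicity = 2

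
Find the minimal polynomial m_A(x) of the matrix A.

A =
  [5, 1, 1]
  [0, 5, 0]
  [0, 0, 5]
x^2 - 10*x + 25

The characteristic polynomial is χ_A(x) = (x - 5)^3, so the eigenvalues are known. The minimal polynomial is
  m_A(x) = Π_λ (x − λ)^{k_λ}
where k_λ is the size of the *largest* Jordan block for λ (equivalently, the smallest k with (A − λI)^k v = 0 for every generalised eigenvector v of λ).

  λ = 5: largest Jordan block has size 2, contributing (x − 5)^2

So m_A(x) = (x - 5)^2 = x^2 - 10*x + 25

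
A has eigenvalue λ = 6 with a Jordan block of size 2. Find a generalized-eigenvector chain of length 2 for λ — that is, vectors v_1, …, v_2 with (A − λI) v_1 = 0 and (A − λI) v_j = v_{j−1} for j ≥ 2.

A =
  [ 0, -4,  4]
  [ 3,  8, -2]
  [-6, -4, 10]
A Jordan chain for λ = 6 of length 2:
v_1 = (-6, 3, -6)ᵀ
v_2 = (1, 0, 0)ᵀ

Let N = A − (6)·I. We want v_2 with N^2 v_2 = 0 but N^1 v_2 ≠ 0; then v_{j-1} := N · v_j for j = 2, …, 2.

Pick v_2 = (1, 0, 0)ᵀ.
Then v_1 = N · v_2 = (-6, 3, -6)ᵀ.

Sanity check: (A − (6)·I) v_1 = (0, 0, 0)ᵀ = 0. ✓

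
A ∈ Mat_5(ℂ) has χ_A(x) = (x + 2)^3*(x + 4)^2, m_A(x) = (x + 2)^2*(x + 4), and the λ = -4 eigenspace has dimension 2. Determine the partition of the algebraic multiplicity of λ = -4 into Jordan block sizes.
Block sizes for λ = -4: [1, 1]

Step 1 — from the characteristic polynomial, algebraic multiplicity of λ = -4 is 2. From dim ker(A − (-4)·I) = 2, there are exactly 2 Jordan blocks for λ = -4.
Step 2 — from the minimal polynomial, the factor (x + 4) tells us the largest block for λ = -4 has size 1.
Step 3 — with total size 2, 2 blocks, and largest block 1, the block sizes (in nonincreasing order) are [1, 1].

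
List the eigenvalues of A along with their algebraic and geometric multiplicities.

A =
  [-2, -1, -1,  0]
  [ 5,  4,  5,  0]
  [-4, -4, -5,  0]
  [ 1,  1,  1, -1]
λ = -1: alg = 4, geom = 3

Step 1 — factor the characteristic polynomial to read off the algebraic multiplicities:
  χ_A(x) = (x + 1)^4

Step 2 — compute geometric multiplicities via the rank-nullity identity g(λ) = n − rank(A − λI):
  rank(A − (-1)·I) = 1, so dim ker(A − (-1)·I) = n − 1 = 3

Summary:
  λ = -1: algebraic multiplicity = 4, geometric multiplicity = 3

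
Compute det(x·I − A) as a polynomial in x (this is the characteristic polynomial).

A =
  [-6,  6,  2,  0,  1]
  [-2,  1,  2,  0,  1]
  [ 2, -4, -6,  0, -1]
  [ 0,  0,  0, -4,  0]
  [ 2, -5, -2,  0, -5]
x^5 + 20*x^4 + 160*x^3 + 640*x^2 + 1280*x + 1024

Expanding det(x·I − A) (e.g. by cofactor expansion or by noting that A is similar to its Jordan form J, which has the same characteristic polynomial as A) gives
  χ_A(x) = x^5 + 20*x^4 + 160*x^3 + 640*x^2 + 1280*x + 1024
which factors as (x + 4)^5. The eigenvalues (with algebraic multiplicities) are λ = -4 with multiplicity 5.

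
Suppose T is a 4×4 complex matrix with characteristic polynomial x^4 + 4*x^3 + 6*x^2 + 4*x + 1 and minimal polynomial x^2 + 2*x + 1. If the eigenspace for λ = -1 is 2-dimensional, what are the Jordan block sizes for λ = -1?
Block sizes for λ = -1: [2, 2]

Step 1 — from the characteristic polynomial, algebraic multiplicity of λ = -1 is 4. From dim ker(T − (-1)·I) = 2, there are exactly 2 Jordan blocks for λ = -1.
Step 2 — from the minimal polynomial, the factor (x + 1)^2 tells us the largest block for λ = -1 has size 2.
Step 3 — with total size 4, 2 blocks, and largest block 2, the block sizes (in nonincreasing order) are [2, 2].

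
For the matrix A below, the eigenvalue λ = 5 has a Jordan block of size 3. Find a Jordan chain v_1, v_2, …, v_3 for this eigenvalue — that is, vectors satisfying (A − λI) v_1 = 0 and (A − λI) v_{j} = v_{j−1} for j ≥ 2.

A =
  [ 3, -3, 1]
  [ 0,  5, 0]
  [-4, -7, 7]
A Jordan chain for λ = 5 of length 3:
v_1 = (-1, 0, -2)ᵀ
v_2 = (-3, 0, -7)ᵀ
v_3 = (0, 1, 0)ᵀ

Let N = A − (5)·I. We want v_3 with N^3 v_3 = 0 but N^2 v_3 ≠ 0; then v_{j-1} := N · v_j for j = 3, …, 2.

Pick v_3 = (0, 1, 0)ᵀ.
Then v_2 = N · v_3 = (-3, 0, -7)ᵀ.
Then v_1 = N · v_2 = (-1, 0, -2)ᵀ.

Sanity check: (A − (5)·I) v_1 = (0, 0, 0)ᵀ = 0. ✓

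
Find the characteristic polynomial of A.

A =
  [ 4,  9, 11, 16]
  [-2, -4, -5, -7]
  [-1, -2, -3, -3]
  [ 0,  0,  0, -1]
x^4 + 4*x^3 + 6*x^2 + 4*x + 1

Expanding det(x·I − A) (e.g. by cofactor expansion or by noting that A is similar to its Jordan form J, which has the same characteristic polynomial as A) gives
  χ_A(x) = x^4 + 4*x^3 + 6*x^2 + 4*x + 1
which factors as (x + 1)^4. The eigenvalues (with algebraic multiplicities) are λ = -1 with multiplicity 4.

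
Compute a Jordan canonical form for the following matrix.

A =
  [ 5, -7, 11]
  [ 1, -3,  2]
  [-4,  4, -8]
J_3(-2)

The characteristic polynomial is
  det(x·I − A) = x^3 + 6*x^2 + 12*x + 8 = (x + 2)^3

Eigenvalues and multiplicities (the geometric multiplicity of λ is n − rank(A − λI), which equals the number of Jordan blocks for λ):
  λ = -2: algebraic multiplicity = 3, geometric multiplicity = 1

Determining the block sizes for each eigenvalue:
  λ = -2: one block (gm = 1), so the single block has size am = 3 → block sizes [3]

Assembling the blocks gives a Jordan form
J =
  [-2,  1,  0]
  [ 0, -2,  1]
  [ 0,  0, -2]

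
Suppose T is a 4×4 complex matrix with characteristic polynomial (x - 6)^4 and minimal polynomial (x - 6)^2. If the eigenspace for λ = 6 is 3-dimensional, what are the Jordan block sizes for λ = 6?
Block sizes for λ = 6: [2, 1, 1]

Step 1 — from the characteristic polynomial, algebraic multiplicity of λ = 6 is 4. From dim ker(T − (6)·I) = 3, there are exactly 3 Jordan blocks for λ = 6.
Step 2 — from the minimal polynomial, the factor (x − 6)^2 tells us the largest block for λ = 6 has size 2.
Step 3 — with total size 4, 3 blocks, and largest block 2, the block sizes (in nonincreasing order) are [2, 1, 1].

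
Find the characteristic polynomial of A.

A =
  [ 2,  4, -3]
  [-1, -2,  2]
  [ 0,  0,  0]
x^3

Expanding det(x·I − A) (e.g. by cofactor expansion or by noting that A is similar to its Jordan form J, which has the same characteristic polynomial as A) gives
  χ_A(x) = x^3
which factors as x^3. The eigenvalues (with algebraic multiplicities) are λ = 0 with multiplicity 3.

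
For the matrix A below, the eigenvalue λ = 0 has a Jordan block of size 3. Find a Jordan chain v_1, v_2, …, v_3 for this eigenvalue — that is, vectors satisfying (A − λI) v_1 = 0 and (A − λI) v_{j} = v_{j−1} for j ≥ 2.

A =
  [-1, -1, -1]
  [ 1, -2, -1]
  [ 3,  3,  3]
A Jordan chain for λ = 0 of length 3:
v_1 = (-3, -6, 9)ᵀ
v_2 = (-1, 1, 3)ᵀ
v_3 = (1, 0, 0)ᵀ

Let N = A − (0)·I. We want v_3 with N^3 v_3 = 0 but N^2 v_3 ≠ 0; then v_{j-1} := N · v_j for j = 3, …, 2.

Pick v_3 = (1, 0, 0)ᵀ.
Then v_2 = N · v_3 = (-1, 1, 3)ᵀ.
Then v_1 = N · v_2 = (-3, -6, 9)ᵀ.

Sanity check: (A − (0)·I) v_1 = (0, 0, 0)ᵀ = 0. ✓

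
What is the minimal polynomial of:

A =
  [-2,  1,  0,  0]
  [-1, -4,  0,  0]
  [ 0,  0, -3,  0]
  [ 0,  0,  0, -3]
x^2 + 6*x + 9

The characteristic polynomial is χ_A(x) = (x + 3)^4, so the eigenvalues are known. The minimal polynomial is
  m_A(x) = Π_λ (x − λ)^{k_λ}
where k_λ is the size of the *largest* Jordan block for λ (equivalently, the smallest k with (A − λI)^k v = 0 for every generalised eigenvector v of λ).

  λ = -3: largest Jordan block has size 2, contributing (x + 3)^2

So m_A(x) = (x + 3)^2 = x^2 + 6*x + 9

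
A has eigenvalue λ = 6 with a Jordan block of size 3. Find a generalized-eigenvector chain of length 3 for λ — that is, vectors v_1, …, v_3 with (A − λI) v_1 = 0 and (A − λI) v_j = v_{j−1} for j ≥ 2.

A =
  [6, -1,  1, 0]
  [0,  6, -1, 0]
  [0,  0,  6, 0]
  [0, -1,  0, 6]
A Jordan chain for λ = 6 of length 3:
v_1 = (1, 0, 0, 1)ᵀ
v_2 = (1, -1, 0, 0)ᵀ
v_3 = (0, 0, 1, 0)ᵀ

Let N = A − (6)·I. We want v_3 with N^3 v_3 = 0 but N^2 v_3 ≠ 0; then v_{j-1} := N · v_j for j = 3, …, 2.

Pick v_3 = (0, 0, 1, 0)ᵀ.
Then v_2 = N · v_3 = (1, -1, 0, 0)ᵀ.
Then v_1 = N · v_2 = (1, 0, 0, 1)ᵀ.

Sanity check: (A − (6)·I) v_1 = (0, 0, 0, 0)ᵀ = 0. ✓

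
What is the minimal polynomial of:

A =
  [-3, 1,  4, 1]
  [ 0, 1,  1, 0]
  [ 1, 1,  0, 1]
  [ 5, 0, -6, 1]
x^4 + x^3 - 9*x^2 + 11*x - 4

The characteristic polynomial is χ_A(x) = (x - 1)^3*(x + 4), so the eigenvalues are known. The minimal polynomial is
  m_A(x) = Π_λ (x − λ)^{k_λ}
where k_λ is the size of the *largest* Jordan block for λ (equivalently, the smallest k with (A − λI)^k v = 0 for every generalised eigenvector v of λ).

  λ = -4: largest Jordan block has size 1, contributing (x + 4)
  λ = 1: largest Jordan block has size 3, contributing (x − 1)^3

So m_A(x) = (x - 1)^3*(x + 4) = x^4 + x^3 - 9*x^2 + 11*x - 4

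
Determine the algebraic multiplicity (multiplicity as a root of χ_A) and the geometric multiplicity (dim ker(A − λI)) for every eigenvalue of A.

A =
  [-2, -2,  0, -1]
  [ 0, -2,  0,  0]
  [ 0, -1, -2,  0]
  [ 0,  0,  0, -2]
λ = -2: alg = 4, geom = 2

Step 1 — factor the characteristic polynomial to read off the algebraic multiplicities:
  χ_A(x) = (x + 2)^4

Step 2 — compute geometric multiplicities via the rank-nullity identity g(λ) = n − rank(A − λI):
  rank(A − (-2)·I) = 2, so dim ker(A − (-2)·I) = n − 2 = 2

Summary:
  λ = -2: algebraic multiplicity = 4, geometric multiplicity = 2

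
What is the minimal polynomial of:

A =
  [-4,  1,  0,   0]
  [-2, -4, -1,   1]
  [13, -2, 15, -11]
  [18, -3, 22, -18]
x^4 + 11*x^3 + 15*x^2 - 175*x - 500

The characteristic polynomial is χ_A(x) = (x - 4)*(x + 5)^3, so the eigenvalues are known. The minimal polynomial is
  m_A(x) = Π_λ (x − λ)^{k_λ}
where k_λ is the size of the *largest* Jordan block for λ (equivalently, the smallest k with (A − λI)^k v = 0 for every generalised eigenvector v of λ).

  λ = -5: largest Jordan block has size 3, contributing (x + 5)^3
  λ = 4: largest Jordan block has size 1, contributing (x − 4)

So m_A(x) = (x - 4)*(x + 5)^3 = x^4 + 11*x^3 + 15*x^2 - 175*x - 500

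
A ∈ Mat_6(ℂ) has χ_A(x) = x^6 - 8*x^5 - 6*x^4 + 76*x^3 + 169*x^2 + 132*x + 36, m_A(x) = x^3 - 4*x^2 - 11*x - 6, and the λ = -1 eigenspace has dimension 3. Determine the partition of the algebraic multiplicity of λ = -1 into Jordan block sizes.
Block sizes for λ = -1: [2, 1, 1]

Step 1 — from the characteristic polynomial, algebraic multiplicity of λ = -1 is 4. From dim ker(A − (-1)·I) = 3, there are exactly 3 Jordan blocks for λ = -1.
Step 2 — from the minimal polynomial, the factor (x + 1)^2 tells us the largest block for λ = -1 has size 2.
Step 3 — with total size 4, 3 blocks, and largest block 2, the block sizes (in nonincreasing order) are [2, 1, 1].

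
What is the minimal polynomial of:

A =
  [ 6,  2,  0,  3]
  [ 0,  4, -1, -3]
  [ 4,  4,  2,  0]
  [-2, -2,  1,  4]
x^3 - 12*x^2 + 48*x - 64

The characteristic polynomial is χ_A(x) = (x - 4)^4, so the eigenvalues are known. The minimal polynomial is
  m_A(x) = Π_λ (x − λ)^{k_λ}
where k_λ is the size of the *largest* Jordan block for λ (equivalently, the smallest k with (A − λI)^k v = 0 for every generalised eigenvector v of λ).

  λ = 4: largest Jordan block has size 3, contributing (x − 4)^3

So m_A(x) = (x - 4)^3 = x^3 - 12*x^2 + 48*x - 64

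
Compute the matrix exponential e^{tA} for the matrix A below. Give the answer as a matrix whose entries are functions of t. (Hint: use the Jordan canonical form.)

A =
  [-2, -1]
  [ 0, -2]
e^{tA} =
  [exp(-2*t), -t*exp(-2*t)]
  [0, exp(-2*t)]

Strategy: write A = P · J · P⁻¹ where J is a Jordan canonical form, so e^{tA} = P · e^{tJ} · P⁻¹, and e^{tJ} can be computed block-by-block.

A has Jordan form
J =
  [-2,  1]
  [ 0, -2]
(up to reordering of blocks).

Per-block formulas:
  For a 2×2 Jordan block J_2(-2): exp(t · J_2(-2)) = e^(-2t)·(I + t·N), where N is the 2×2 nilpotent shift.

After assembling e^{tJ} and conjugating by P, we get:

e^{tA} =
  [exp(-2*t), -t*exp(-2*t)]
  [0, exp(-2*t)]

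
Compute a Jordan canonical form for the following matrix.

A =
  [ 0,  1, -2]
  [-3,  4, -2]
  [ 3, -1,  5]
J_2(3) ⊕ J_1(3)

The characteristic polynomial is
  det(x·I − A) = x^3 - 9*x^2 + 27*x - 27 = (x - 3)^3

Eigenvalues and multiplicities (the geometric multiplicity of λ is n − rank(A − λI), which equals the number of Jordan blocks for λ):
  λ = 3: algebraic multiplicity = 3, geometric multiplicity = 2

Determining the block sizes for each eigenvalue:
  λ = 3: 2 blocks summing to 3 forces exactly one block of size 2 and the rest size 1 → block sizes [2, 1]

Assembling the blocks gives a Jordan form
J =
  [3, 1, 0]
  [0, 3, 0]
  [0, 0, 3]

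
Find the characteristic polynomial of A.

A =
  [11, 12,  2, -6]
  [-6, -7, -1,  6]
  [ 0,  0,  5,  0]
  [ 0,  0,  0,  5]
x^4 - 14*x^3 + 60*x^2 - 50*x - 125

Expanding det(x·I − A) (e.g. by cofactor expansion or by noting that A is similar to its Jordan form J, which has the same characteristic polynomial as A) gives
  χ_A(x) = x^4 - 14*x^3 + 60*x^2 - 50*x - 125
which factors as (x - 5)^3*(x + 1). The eigenvalues (with algebraic multiplicities) are λ = -1 with multiplicity 1, λ = 5 with multiplicity 3.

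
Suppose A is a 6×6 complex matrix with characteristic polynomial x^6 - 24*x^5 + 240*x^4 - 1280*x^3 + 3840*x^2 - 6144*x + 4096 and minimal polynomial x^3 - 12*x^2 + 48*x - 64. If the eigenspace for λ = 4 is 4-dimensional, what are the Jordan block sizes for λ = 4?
Block sizes for λ = 4: [3, 1, 1, 1]

Step 1 — from the characteristic polynomial, algebraic multiplicity of λ = 4 is 6. From dim ker(A − (4)·I) = 4, there are exactly 4 Jordan blocks for λ = 4.
Step 2 — from the minimal polynomial, the factor (x − 4)^3 tells us the largest block for λ = 4 has size 3.
Step 3 — with total size 6, 4 blocks, and largest block 3, the block sizes (in nonincreasing order) are [3, 1, 1, 1].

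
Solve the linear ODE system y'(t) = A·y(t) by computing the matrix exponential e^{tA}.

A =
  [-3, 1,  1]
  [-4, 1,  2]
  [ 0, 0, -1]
e^{tA} =
  [-2*t*exp(-t) + exp(-t), t*exp(-t), t*exp(-t)]
  [-4*t*exp(-t), 2*t*exp(-t) + exp(-t), 2*t*exp(-t)]
  [0, 0, exp(-t)]

Strategy: write A = P · J · P⁻¹ where J is a Jordan canonical form, so e^{tA} = P · e^{tJ} · P⁻¹, and e^{tJ} can be computed block-by-block.

A has Jordan form
J =
  [-1,  1,  0]
  [ 0, -1,  0]
  [ 0,  0, -1]
(up to reordering of blocks).

Per-block formulas:
  For a 2×2 Jordan block J_2(-1): exp(t · J_2(-1)) = e^(-1t)·(I + t·N), where N is the 2×2 nilpotent shift.
  For a 1×1 block at λ = -1: exp(t · [-1]) = [e^(-1t)].

After assembling e^{tJ} and conjugating by P, we get:

e^{tA} =
  [-2*t*exp(-t) + exp(-t), t*exp(-t), t*exp(-t)]
  [-4*t*exp(-t), 2*t*exp(-t) + exp(-t), 2*t*exp(-t)]
  [0, 0, exp(-t)]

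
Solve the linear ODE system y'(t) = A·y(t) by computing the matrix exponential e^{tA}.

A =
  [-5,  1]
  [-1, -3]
e^{tA} =
  [-t*exp(-4*t) + exp(-4*t), t*exp(-4*t)]
  [-t*exp(-4*t), t*exp(-4*t) + exp(-4*t)]

Strategy: write A = P · J · P⁻¹ where J is a Jordan canonical form, so e^{tA} = P · e^{tJ} · P⁻¹, and e^{tJ} can be computed block-by-block.

A has Jordan form
J =
  [-4,  1]
  [ 0, -4]
(up to reordering of blocks).

Per-block formulas:
  For a 2×2 Jordan block J_2(-4): exp(t · J_2(-4)) = e^(-4t)·(I + t·N), where N is the 2×2 nilpotent shift.

After assembling e^{tJ} and conjugating by P, we get:

e^{tA} =
  [-t*exp(-4*t) + exp(-4*t), t*exp(-4*t)]
  [-t*exp(-4*t), t*exp(-4*t) + exp(-4*t)]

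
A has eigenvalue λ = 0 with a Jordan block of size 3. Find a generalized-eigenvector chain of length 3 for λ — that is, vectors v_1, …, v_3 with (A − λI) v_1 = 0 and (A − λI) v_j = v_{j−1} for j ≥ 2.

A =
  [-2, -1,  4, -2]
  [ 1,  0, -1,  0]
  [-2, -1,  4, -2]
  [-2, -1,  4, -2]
A Jordan chain for λ = 0 of length 3:
v_1 = (-1, 0, -1, -1)ᵀ
v_2 = (-2, 1, -2, -2)ᵀ
v_3 = (1, 0, 0, 0)ᵀ

Let N = A − (0)·I. We want v_3 with N^3 v_3 = 0 but N^2 v_3 ≠ 0; then v_{j-1} := N · v_j for j = 3, …, 2.

Pick v_3 = (1, 0, 0, 0)ᵀ.
Then v_2 = N · v_3 = (-2, 1, -2, -2)ᵀ.
Then v_1 = N · v_2 = (-1, 0, -1, -1)ᵀ.

Sanity check: (A − (0)·I) v_1 = (0, 0, 0, 0)ᵀ = 0. ✓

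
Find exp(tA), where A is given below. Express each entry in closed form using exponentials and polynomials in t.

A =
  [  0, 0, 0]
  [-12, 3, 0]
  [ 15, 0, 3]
e^{tA} =
  [1, 0, 0]
  [4 - 4*exp(3*t), exp(3*t), 0]
  [5*exp(3*t) - 5, 0, exp(3*t)]

Strategy: write A = P · J · P⁻¹ where J is a Jordan canonical form, so e^{tA} = P · e^{tJ} · P⁻¹, and e^{tJ} can be computed block-by-block.

A has Jordan form
J =
  [0, 0, 0]
  [0, 3, 0]
  [0, 0, 3]
(up to reordering of blocks).

Per-block formulas:
  For a 1×1 block at λ = 3: exp(t · [3]) = [e^(3t)].
  For a 1×1 block at λ = 0: exp(t · [0]) = [e^(0t)].

After assembling e^{tJ} and conjugating by P, we get:

e^{tA} =
  [1, 0, 0]
  [4 - 4*exp(3*t), exp(3*t), 0]
  [5*exp(3*t) - 5, 0, exp(3*t)]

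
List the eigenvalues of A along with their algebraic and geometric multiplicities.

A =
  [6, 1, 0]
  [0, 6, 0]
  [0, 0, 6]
λ = 6: alg = 3, geom = 2

Step 1 — factor the characteristic polynomial to read off the algebraic multiplicities:
  χ_A(x) = (x - 6)^3

Step 2 — compute geometric multiplicities via the rank-nullity identity g(λ) = n − rank(A − λI):
  rank(A − (6)·I) = 1, so dim ker(A − (6)·I) = n − 1 = 2

Summary:
  λ = 6: algebraic multiplicity = 3, geometric multiplicity = 2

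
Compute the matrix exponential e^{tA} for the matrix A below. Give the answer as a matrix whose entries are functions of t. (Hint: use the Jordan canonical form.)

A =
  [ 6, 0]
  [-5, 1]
e^{tA} =
  [exp(6*t), 0]
  [-exp(6*t) + exp(t), exp(t)]

Strategy: write A = P · J · P⁻¹ where J is a Jordan canonical form, so e^{tA} = P · e^{tJ} · P⁻¹, and e^{tJ} can be computed block-by-block.

A has Jordan form
J =
  [1, 0]
  [0, 6]
(up to reordering of blocks).

Per-block formulas:
  For a 1×1 block at λ = 6: exp(t · [6]) = [e^(6t)].
  For a 1×1 block at λ = 1: exp(t · [1]) = [e^(1t)].

After assembling e^{tJ} and conjugating by P, we get:

e^{tA} =
  [exp(6*t), 0]
  [-exp(6*t) + exp(t), exp(t)]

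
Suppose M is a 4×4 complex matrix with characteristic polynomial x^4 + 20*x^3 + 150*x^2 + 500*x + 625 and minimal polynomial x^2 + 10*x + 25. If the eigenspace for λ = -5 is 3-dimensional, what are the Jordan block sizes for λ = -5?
Block sizes for λ = -5: [2, 1, 1]

Step 1 — from the characteristic polynomial, algebraic multiplicity of λ = -5 is 4. From dim ker(M − (-5)·I) = 3, there are exactly 3 Jordan blocks for λ = -5.
Step 2 — from the minimal polynomial, the factor (x + 5)^2 tells us the largest block for λ = -5 has size 2.
Step 3 — with total size 4, 3 blocks, and largest block 2, the block sizes (in nonincreasing order) are [2, 1, 1].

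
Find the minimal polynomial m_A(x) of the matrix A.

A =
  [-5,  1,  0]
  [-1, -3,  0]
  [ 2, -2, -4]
x^2 + 8*x + 16

The characteristic polynomial is χ_A(x) = (x + 4)^3, so the eigenvalues are known. The minimal polynomial is
  m_A(x) = Π_λ (x − λ)^{k_λ}
where k_λ is the size of the *largest* Jordan block for λ (equivalently, the smallest k with (A − λI)^k v = 0 for every generalised eigenvector v of λ).

  λ = -4: largest Jordan block has size 2, contributing (x + 4)^2

So m_A(x) = (x + 4)^2 = x^2 + 8*x + 16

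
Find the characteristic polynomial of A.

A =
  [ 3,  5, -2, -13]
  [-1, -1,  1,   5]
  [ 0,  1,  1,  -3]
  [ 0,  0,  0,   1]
x^4 - 4*x^3 + 6*x^2 - 4*x + 1

Expanding det(x·I − A) (e.g. by cofactor expansion or by noting that A is similar to its Jordan form J, which has the same characteristic polynomial as A) gives
  χ_A(x) = x^4 - 4*x^3 + 6*x^2 - 4*x + 1
which factors as (x - 1)^4. The eigenvalues (with algebraic multiplicities) are λ = 1 with multiplicity 4.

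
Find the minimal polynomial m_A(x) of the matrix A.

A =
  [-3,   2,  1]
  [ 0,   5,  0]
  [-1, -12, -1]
x^3 - x^2 - 16*x - 20

The characteristic polynomial is χ_A(x) = (x - 5)*(x + 2)^2, so the eigenvalues are known. The minimal polynomial is
  m_A(x) = Π_λ (x − λ)^{k_λ}
where k_λ is the size of the *largest* Jordan block for λ (equivalently, the smallest k with (A − λI)^k v = 0 for every generalised eigenvector v of λ).

  λ = -2: largest Jordan block has size 2, contributing (x + 2)^2
  λ = 5: largest Jordan block has size 1, contributing (x − 5)

So m_A(x) = (x - 5)*(x + 2)^2 = x^3 - x^2 - 16*x - 20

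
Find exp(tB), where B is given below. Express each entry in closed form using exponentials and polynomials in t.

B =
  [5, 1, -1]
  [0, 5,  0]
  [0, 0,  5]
e^{tB} =
  [exp(5*t), t*exp(5*t), -t*exp(5*t)]
  [0, exp(5*t), 0]
  [0, 0, exp(5*t)]

Strategy: write B = P · J · P⁻¹ where J is a Jordan canonical form, so e^{tB} = P · e^{tJ} · P⁻¹, and e^{tJ} can be computed block-by-block.

B has Jordan form
J =
  [5, 1, 0]
  [0, 5, 0]
  [0, 0, 5]
(up to reordering of blocks).

Per-block formulas:
  For a 2×2 Jordan block J_2(5): exp(t · J_2(5)) = e^(5t)·(I + t·N), where N is the 2×2 nilpotent shift.
  For a 1×1 block at λ = 5: exp(t · [5]) = [e^(5t)].

After assembling e^{tJ} and conjugating by P, we get:

e^{tB} =
  [exp(5*t), t*exp(5*t), -t*exp(5*t)]
  [0, exp(5*t), 0]
  [0, 0, exp(5*t)]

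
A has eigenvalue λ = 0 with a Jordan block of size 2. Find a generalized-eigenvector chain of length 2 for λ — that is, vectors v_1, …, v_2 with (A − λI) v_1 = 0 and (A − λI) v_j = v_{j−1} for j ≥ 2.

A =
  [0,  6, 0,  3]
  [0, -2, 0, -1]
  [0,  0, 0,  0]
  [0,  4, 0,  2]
A Jordan chain for λ = 0 of length 2:
v_1 = (6, -2, 0, 4)ᵀ
v_2 = (0, 1, 0, 0)ᵀ

Let N = A − (0)·I. We want v_2 with N^2 v_2 = 0 but N^1 v_2 ≠ 0; then v_{j-1} := N · v_j for j = 2, …, 2.

Pick v_2 = (0, 1, 0, 0)ᵀ.
Then v_1 = N · v_2 = (6, -2, 0, 4)ᵀ.

Sanity check: (A − (0)·I) v_1 = (0, 0, 0, 0)ᵀ = 0. ✓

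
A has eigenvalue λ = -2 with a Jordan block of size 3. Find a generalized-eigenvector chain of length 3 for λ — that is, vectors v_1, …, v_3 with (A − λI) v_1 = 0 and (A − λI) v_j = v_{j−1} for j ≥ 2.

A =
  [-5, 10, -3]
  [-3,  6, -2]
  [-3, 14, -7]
A Jordan chain for λ = -2 of length 3:
v_1 = (-12, -9, -18)ᵀ
v_2 = (-3, -3, -3)ᵀ
v_3 = (1, 0, 0)ᵀ

Let N = A − (-2)·I. We want v_3 with N^3 v_3 = 0 but N^2 v_3 ≠ 0; then v_{j-1} := N · v_j for j = 3, …, 2.

Pick v_3 = (1, 0, 0)ᵀ.
Then v_2 = N · v_3 = (-3, -3, -3)ᵀ.
Then v_1 = N · v_2 = (-12, -9, -18)ᵀ.

Sanity check: (A − (-2)·I) v_1 = (0, 0, 0)ᵀ = 0. ✓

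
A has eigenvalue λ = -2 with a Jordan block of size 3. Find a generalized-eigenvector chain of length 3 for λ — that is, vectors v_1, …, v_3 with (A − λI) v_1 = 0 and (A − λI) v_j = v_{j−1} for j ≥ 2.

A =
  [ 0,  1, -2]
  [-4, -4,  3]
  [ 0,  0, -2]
A Jordan chain for λ = -2 of length 3:
v_1 = (-1, 2, 0)ᵀ
v_2 = (-2, 3, 0)ᵀ
v_3 = (0, 0, 1)ᵀ

Let N = A − (-2)·I. We want v_3 with N^3 v_3 = 0 but N^2 v_3 ≠ 0; then v_{j-1} := N · v_j for j = 3, …, 2.

Pick v_3 = (0, 0, 1)ᵀ.
Then v_2 = N · v_3 = (-2, 3, 0)ᵀ.
Then v_1 = N · v_2 = (-1, 2, 0)ᵀ.

Sanity check: (A − (-2)·I) v_1 = (0, 0, 0)ᵀ = 0. ✓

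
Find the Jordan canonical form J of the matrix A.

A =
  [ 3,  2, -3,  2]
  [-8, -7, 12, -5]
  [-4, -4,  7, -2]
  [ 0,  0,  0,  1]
J_2(1) ⊕ J_2(1)

The characteristic polynomial is
  det(x·I − A) = x^4 - 4*x^3 + 6*x^2 - 4*x + 1 = (x - 1)^4

Eigenvalues and multiplicities (the geometric multiplicity of λ is n − rank(A − λI), which equals the number of Jordan blocks for λ):
  λ = 1: algebraic multiplicity = 4, geometric multiplicity = 2

Determining the block sizes for each eigenvalue:
  λ = 1: with am = 4 and gm = 2, the partition is not yet determined (e.g. several partitions of 4 into 2 parts exist). Let N = A − (1)·I. Computing rank(N^1) = 2, rank(N^2) = 0; the number of blocks of size ≥ j is rank(N^{j−1}) − rank(N^j), giving [2, 2]. So we have 2 block(s) of size 2 → block sizes [2, 2]

Assembling the blocks gives a Jordan form
J =
  [1, 1, 0, 0]
  [0, 1, 0, 0]
  [0, 0, 1, 1]
  [0, 0, 0, 1]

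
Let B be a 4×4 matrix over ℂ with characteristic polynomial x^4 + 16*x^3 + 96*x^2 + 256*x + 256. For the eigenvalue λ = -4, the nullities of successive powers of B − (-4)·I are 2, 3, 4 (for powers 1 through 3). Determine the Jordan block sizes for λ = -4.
Block sizes for λ = -4: [3, 1]

From the dimensions of kernels of powers, the number of Jordan blocks of size at least j is d_j − d_{j−1} where d_j = dim ker(N^j) (with d_0 = 0). Computing the differences gives [2, 1, 1].
The number of blocks of size exactly k is (#blocks of size ≥ k) − (#blocks of size ≥ k + 1), so the partition is: 1 block(s) of size 1, 1 block(s) of size 3.
In nonincreasing order the block sizes are [3, 1].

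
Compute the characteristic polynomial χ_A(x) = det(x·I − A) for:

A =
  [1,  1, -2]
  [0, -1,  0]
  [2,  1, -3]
x^3 + 3*x^2 + 3*x + 1

Expanding det(x·I − A) (e.g. by cofactor expansion or by noting that A is similar to its Jordan form J, which has the same characteristic polynomial as A) gives
  χ_A(x) = x^3 + 3*x^2 + 3*x + 1
which factors as (x + 1)^3. The eigenvalues (with algebraic multiplicities) are λ = -1 with multiplicity 3.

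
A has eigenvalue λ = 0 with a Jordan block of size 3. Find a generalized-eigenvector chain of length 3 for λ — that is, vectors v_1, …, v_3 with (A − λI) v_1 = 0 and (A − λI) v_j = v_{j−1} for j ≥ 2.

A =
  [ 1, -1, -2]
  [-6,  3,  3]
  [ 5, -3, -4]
A Jordan chain for λ = 0 of length 3:
v_1 = (-3, -9, 3)ᵀ
v_2 = (1, -6, 5)ᵀ
v_3 = (1, 0, 0)ᵀ

Let N = A − (0)·I. We want v_3 with N^3 v_3 = 0 but N^2 v_3 ≠ 0; then v_{j-1} := N · v_j for j = 3, …, 2.

Pick v_3 = (1, 0, 0)ᵀ.
Then v_2 = N · v_3 = (1, -6, 5)ᵀ.
Then v_1 = N · v_2 = (-3, -9, 3)ᵀ.

Sanity check: (A − (0)·I) v_1 = (0, 0, 0)ᵀ = 0. ✓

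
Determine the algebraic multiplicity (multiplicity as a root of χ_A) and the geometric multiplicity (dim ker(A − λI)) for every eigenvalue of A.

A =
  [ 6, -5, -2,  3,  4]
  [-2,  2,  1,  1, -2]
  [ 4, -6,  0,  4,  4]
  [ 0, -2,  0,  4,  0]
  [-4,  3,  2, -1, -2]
λ = 2: alg = 5, geom = 3

Step 1 — factor the characteristic polynomial to read off the algebraic multiplicities:
  χ_A(x) = (x - 2)^5

Step 2 — compute geometric multiplicities via the rank-nullity identity g(λ) = n − rank(A − λI):
  rank(A − (2)·I) = 2, so dim ker(A − (2)·I) = n − 2 = 3

Summary:
  λ = 2: algebraic multiplicity = 5, geometric multiplicity = 3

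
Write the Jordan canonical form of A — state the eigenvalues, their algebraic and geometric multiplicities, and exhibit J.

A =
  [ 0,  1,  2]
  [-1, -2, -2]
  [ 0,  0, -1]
J_2(-1) ⊕ J_1(-1)

The characteristic polynomial is
  det(x·I − A) = x^3 + 3*x^2 + 3*x + 1 = (x + 1)^3

Eigenvalues and multiplicities (the geometric multiplicity of λ is n − rank(A − λI), which equals the number of Jordan blocks for λ):
  λ = -1: algebraic multiplicity = 3, geometric multiplicity = 2

Determining the block sizes for each eigenvalue:
  λ = -1: 2 blocks summing to 3 forces exactly one block of size 2 and the rest size 1 → block sizes [2, 1]

Assembling the blocks gives a Jordan form
J =
  [-1,  1,  0]
  [ 0, -1,  0]
  [ 0,  0, -1]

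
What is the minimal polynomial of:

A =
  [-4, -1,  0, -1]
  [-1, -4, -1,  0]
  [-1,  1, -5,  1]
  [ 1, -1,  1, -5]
x^2 + 9*x + 20

The characteristic polynomial is χ_A(x) = (x + 4)^2*(x + 5)^2, so the eigenvalues are known. The minimal polynomial is
  m_A(x) = Π_λ (x − λ)^{k_λ}
where k_λ is the size of the *largest* Jordan block for λ (equivalently, the smallest k with (A − λI)^k v = 0 for every generalised eigenvector v of λ).

  λ = -5: largest Jordan block has size 1, contributing (x + 5)
  λ = -4: largest Jordan block has size 1, contributing (x + 4)

So m_A(x) = (x + 4)*(x + 5) = x^2 + 9*x + 20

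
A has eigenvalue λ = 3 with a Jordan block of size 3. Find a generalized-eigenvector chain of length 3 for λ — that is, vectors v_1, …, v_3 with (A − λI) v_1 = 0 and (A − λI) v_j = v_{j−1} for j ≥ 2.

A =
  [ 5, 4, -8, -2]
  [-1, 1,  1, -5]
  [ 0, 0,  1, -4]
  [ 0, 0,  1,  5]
A Jordan chain for λ = 3 of length 3:
v_1 = (2, -1, 0, 0)ᵀ
v_2 = (-8, 1, -2, 1)ᵀ
v_3 = (0, 0, 1, 0)ᵀ

Let N = A − (3)·I. We want v_3 with N^3 v_3 = 0 but N^2 v_3 ≠ 0; then v_{j-1} := N · v_j for j = 3, …, 2.

Pick v_3 = (0, 0, 1, 0)ᵀ.
Then v_2 = N · v_3 = (-8, 1, -2, 1)ᵀ.
Then v_1 = N · v_2 = (2, -1, 0, 0)ᵀ.

Sanity check: (A − (3)·I) v_1 = (0, 0, 0, 0)ᵀ = 0. ✓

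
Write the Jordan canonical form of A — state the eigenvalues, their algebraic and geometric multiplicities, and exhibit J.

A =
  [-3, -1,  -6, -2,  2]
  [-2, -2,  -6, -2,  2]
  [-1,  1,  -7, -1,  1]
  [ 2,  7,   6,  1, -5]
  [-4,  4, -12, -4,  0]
J_1(-4) ⊕ J_1(-4) ⊕ J_2(-1) ⊕ J_1(-1)

The characteristic polynomial is
  det(x·I − A) = x^5 + 11*x^4 + 43*x^3 + 73*x^2 + 56*x + 16 = (x + 1)^3*(x + 4)^2

Eigenvalues and multiplicities (the geometric multiplicity of λ is n − rank(A − λI), which equals the number of Jordan blocks for λ):
  λ = -4: algebraic multiplicity = 2, geometric multiplicity = 2
  λ = -1: algebraic multiplicity = 3, geometric multiplicity = 2

Determining the block sizes for each eigenvalue:
  λ = -4: gm = am = 2, so every block has size 1 → block sizes [1, 1]
  λ = -1: 2 blocks summing to 3 forces exactly one block of size 2 and the rest size 1 → block sizes [2, 1]

Assembling the blocks gives a Jordan form
J =
  [-4,  0,  0,  0,  0]
  [ 0, -4,  0,  0,  0]
  [ 0,  0, -1,  1,  0]
  [ 0,  0,  0, -1,  0]
  [ 0,  0,  0,  0, -1]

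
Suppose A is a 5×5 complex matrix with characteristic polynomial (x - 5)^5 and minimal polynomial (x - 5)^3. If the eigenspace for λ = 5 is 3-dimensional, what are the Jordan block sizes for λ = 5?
Block sizes for λ = 5: [3, 1, 1]

Step 1 — from the characteristic polynomial, algebraic multiplicity of λ = 5 is 5. From dim ker(A − (5)·I) = 3, there are exactly 3 Jordan blocks for λ = 5.
Step 2 — from the minimal polynomial, the factor (x − 5)^3 tells us the largest block for λ = 5 has size 3.
Step 3 — with total size 5, 3 blocks, and largest block 3, the block sizes (in nonincreasing order) are [3, 1, 1].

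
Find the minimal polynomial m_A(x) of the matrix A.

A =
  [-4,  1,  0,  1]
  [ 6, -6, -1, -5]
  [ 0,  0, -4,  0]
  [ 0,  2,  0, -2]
x^3 + 12*x^2 + 48*x + 64

The characteristic polynomial is χ_A(x) = (x + 4)^4, so the eigenvalues are known. The minimal polynomial is
  m_A(x) = Π_λ (x − λ)^{k_λ}
where k_λ is the size of the *largest* Jordan block for λ (equivalently, the smallest k with (A − λI)^k v = 0 for every generalised eigenvector v of λ).

  λ = -4: largest Jordan block has size 3, contributing (x + 4)^3

So m_A(x) = (x + 4)^3 = x^3 + 12*x^2 + 48*x + 64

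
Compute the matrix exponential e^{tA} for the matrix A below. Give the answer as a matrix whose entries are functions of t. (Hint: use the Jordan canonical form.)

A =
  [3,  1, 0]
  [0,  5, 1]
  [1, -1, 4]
e^{tA} =
  [t^2*exp(4*t)/2 - t*exp(4*t) + exp(4*t), t*exp(4*t), t^2*exp(4*t)/2]
  [t^2*exp(4*t)/2, t*exp(4*t) + exp(4*t), t^2*exp(4*t)/2 + t*exp(4*t)]
  [-t^2*exp(4*t)/2 + t*exp(4*t), -t*exp(4*t), -t^2*exp(4*t)/2 + exp(4*t)]

Strategy: write A = P · J · P⁻¹ where J is a Jordan canonical form, so e^{tA} = P · e^{tJ} · P⁻¹, and e^{tJ} can be computed block-by-block.

A has Jordan form
J =
  [4, 1, 0]
  [0, 4, 1]
  [0, 0, 4]
(up to reordering of blocks).

Per-block formulas:
  For a 3×3 Jordan block J_3(4): exp(t · J_3(4)) = e^(4t)·(I + t·N + (t^2/2)·N^2), where N is the 3×3 nilpotent shift.

After assembling e^{tJ} and conjugating by P, we get:

e^{tA} =
  [t^2*exp(4*t)/2 - t*exp(4*t) + exp(4*t), t*exp(4*t), t^2*exp(4*t)/2]
  [t^2*exp(4*t)/2, t*exp(4*t) + exp(4*t), t^2*exp(4*t)/2 + t*exp(4*t)]
  [-t^2*exp(4*t)/2 + t*exp(4*t), -t*exp(4*t), -t^2*exp(4*t)/2 + exp(4*t)]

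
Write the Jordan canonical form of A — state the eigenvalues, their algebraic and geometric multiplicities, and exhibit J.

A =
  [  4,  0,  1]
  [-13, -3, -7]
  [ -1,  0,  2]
J_1(-3) ⊕ J_2(3)

The characteristic polynomial is
  det(x·I − A) = x^3 - 3*x^2 - 9*x + 27 = (x - 3)^2*(x + 3)

Eigenvalues and multiplicities (the geometric multiplicity of λ is n − rank(A − λI), which equals the number of Jordan blocks for λ):
  λ = -3: algebraic multiplicity = 1, geometric multiplicity = 1
  λ = 3: algebraic multiplicity = 2, geometric multiplicity = 1

Determining the block sizes for each eigenvalue:
  λ = -3: one block (gm = 1), so the single block has size am = 1 → block sizes [1]
  λ = 3: one block (gm = 1), so the single block has size am = 2 → block sizes [2]

Assembling the blocks gives a Jordan form
J =
  [-3, 0, 0]
  [ 0, 3, 1]
  [ 0, 0, 3]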